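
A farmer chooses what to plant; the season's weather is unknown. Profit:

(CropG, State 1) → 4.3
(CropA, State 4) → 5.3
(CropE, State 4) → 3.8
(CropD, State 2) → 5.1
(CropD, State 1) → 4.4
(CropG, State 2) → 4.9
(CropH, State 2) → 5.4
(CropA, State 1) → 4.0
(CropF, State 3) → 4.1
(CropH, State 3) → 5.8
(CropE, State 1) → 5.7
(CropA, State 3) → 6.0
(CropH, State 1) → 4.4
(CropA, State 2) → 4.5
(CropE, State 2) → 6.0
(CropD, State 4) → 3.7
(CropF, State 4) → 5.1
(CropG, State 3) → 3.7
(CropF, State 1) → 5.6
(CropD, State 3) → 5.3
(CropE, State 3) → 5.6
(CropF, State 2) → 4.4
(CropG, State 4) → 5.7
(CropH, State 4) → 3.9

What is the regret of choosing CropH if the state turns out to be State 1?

Best payoff under State 1 is 5.7.
Regret = 5.7 − 4.4 = 1.3.

1.3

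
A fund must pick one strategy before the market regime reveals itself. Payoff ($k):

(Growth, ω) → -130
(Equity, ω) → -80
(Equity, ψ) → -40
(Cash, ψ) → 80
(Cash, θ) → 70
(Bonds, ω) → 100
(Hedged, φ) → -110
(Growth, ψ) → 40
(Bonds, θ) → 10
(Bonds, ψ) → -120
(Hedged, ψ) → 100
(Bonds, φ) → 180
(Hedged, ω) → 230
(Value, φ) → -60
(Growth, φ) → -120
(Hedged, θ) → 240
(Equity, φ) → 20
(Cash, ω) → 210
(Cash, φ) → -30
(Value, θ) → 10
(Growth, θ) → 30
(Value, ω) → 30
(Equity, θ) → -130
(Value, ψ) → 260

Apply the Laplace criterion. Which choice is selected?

Row averages: Growth=-45, Cash=82.5, Equity=-57.5, Value=60, Hedged=115, Bonds=42.5
Highest average = 115 → Hedged.

Hedged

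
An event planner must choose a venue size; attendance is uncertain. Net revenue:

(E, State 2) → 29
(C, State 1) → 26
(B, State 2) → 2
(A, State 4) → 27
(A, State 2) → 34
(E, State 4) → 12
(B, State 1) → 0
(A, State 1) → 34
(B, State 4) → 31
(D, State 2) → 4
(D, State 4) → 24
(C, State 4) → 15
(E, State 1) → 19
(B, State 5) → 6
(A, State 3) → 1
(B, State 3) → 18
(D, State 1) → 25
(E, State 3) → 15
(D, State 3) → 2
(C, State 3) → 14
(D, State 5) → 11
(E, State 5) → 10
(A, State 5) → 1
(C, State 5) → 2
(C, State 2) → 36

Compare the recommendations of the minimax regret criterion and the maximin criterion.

minimax regret → C; maximin → E (disagree)

Column bests: State 1=34, State 2=36, State 3=18, State 4=31, State 5=11.
A regrets: 0, 2, 17, 4, 10 → max 17
B regrets: 34, 34, 0, 0, 5 → max 34
C regrets: 8, 0, 4, 16, 9 → max 16
D regrets: 9, 32, 16, 7, 0 → max 32
E regrets: 15, 7, 3, 19, 1 → max 19
Smallest max regret = 16 → C.
Row minima: A=1, B=0, C=2, D=2, E=10
Best worst-case = 10 → E.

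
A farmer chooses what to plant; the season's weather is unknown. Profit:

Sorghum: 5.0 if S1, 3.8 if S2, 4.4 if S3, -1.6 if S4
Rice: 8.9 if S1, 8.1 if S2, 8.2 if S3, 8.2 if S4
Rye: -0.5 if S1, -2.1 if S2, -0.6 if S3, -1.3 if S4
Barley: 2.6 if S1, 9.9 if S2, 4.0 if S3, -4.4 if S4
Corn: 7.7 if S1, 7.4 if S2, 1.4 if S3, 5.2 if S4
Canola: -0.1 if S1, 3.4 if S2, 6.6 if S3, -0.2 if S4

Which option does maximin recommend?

Row minima: Sorghum=-1.6, Rice=8.1, Rye=-2.1, Barley=-4.4, Corn=1.4, Canola=-0.2
Best worst-case = 8.1 → Rice.

Rice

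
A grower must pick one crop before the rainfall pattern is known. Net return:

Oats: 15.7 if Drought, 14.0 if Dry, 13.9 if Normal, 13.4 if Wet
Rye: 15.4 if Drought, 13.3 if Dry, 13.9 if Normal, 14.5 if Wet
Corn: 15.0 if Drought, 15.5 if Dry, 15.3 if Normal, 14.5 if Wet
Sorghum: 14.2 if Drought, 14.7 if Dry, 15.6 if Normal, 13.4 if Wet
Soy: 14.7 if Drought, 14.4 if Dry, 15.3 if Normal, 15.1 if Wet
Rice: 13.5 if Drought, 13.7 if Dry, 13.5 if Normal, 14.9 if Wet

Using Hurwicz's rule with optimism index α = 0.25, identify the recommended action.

Oats: 0.25·15.7 + 0.75·13.4 = 13.975
Rye: 0.25·15.4 + 0.75·13.3 = 13.825
Corn: 0.25·15.5 + 0.75·14.5 = 14.75
Sorghum: 0.25·15.6 + 0.75·13.4 = 13.95
Soy: 0.25·15.3 + 0.75·14.4 = 14.625
Rice: 0.25·14.9 + 0.75·13.5 = 13.85
Highest Hurwicz score = 14.75 → Corn.

Corn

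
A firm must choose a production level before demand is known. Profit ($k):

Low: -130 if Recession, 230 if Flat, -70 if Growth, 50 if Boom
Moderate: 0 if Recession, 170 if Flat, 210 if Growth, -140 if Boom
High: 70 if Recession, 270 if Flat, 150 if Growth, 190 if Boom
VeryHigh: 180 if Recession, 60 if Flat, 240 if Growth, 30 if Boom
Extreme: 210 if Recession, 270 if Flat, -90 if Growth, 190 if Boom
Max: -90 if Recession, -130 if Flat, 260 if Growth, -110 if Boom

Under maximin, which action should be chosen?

Row minima: Low=-130, Moderate=-140, High=70, VeryHigh=30, Extreme=-90, Max=-130
Best worst-case = 70 → High.

High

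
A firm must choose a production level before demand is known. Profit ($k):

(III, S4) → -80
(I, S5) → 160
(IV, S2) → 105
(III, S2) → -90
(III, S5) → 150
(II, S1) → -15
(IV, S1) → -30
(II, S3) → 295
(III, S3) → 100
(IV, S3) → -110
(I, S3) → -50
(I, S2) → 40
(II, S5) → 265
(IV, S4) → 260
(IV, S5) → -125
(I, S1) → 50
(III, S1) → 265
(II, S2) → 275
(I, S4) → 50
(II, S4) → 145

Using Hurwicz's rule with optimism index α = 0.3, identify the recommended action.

I: 0.3·160 + 0.7·(-50) = 13
II: 0.3·295 + 0.7·(-15) = 78
III: 0.3·265 + 0.7·(-90) = 16.5
IV: 0.3·260 + 0.7·(-125) = -9.5
Highest Hurwicz score = 78 → II.

II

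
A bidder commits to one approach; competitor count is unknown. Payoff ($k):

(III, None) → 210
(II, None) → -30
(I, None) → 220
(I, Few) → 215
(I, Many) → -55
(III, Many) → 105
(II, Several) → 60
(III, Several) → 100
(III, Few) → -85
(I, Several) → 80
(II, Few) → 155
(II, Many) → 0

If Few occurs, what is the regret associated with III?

Best payoff under Few is 215.
Regret = 215 − (-85) = 300.

300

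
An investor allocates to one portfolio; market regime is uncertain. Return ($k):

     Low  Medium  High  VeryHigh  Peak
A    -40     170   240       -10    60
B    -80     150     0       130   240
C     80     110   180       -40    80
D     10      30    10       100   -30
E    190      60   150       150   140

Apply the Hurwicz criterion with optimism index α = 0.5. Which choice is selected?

A: 0.5·240 + 0.5·(-40) = 100
B: 0.5·240 + 0.5·(-80) = 80
C: 0.5·180 + 0.5·(-40) = 70
D: 0.5·100 + 0.5·(-30) = 35
E: 0.5·190 + 0.5·60 = 125
Highest Hurwicz score = 125 → E.

E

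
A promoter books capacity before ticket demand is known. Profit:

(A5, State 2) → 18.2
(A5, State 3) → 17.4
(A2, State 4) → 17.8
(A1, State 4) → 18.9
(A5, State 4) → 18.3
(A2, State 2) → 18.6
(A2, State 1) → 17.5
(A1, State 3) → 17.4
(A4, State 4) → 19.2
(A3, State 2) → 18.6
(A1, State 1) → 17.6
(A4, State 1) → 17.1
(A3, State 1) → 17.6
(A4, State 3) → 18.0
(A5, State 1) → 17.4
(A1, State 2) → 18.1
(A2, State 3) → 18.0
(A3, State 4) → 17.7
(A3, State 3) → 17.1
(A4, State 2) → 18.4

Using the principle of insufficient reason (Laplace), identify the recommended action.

A4

Row averages: A1=18, A2=17.975, A3=17.75, A4=18.175, A5=17.825
Highest average = 18.175 → A4.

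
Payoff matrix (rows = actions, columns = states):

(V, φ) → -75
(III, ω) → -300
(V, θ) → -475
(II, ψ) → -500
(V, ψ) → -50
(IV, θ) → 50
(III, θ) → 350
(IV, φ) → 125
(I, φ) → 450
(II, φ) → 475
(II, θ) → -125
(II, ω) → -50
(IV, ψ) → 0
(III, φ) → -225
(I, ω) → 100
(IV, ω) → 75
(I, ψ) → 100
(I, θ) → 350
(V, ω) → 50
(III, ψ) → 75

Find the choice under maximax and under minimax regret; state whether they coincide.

Row maxima: I=450, II=475, III=350, IV=125, V=50
Best best-case = 475 → II.
Column bests: θ=350, φ=475, ψ=100, ω=100.
I regrets: 0, 25, 0, 0 → max 25
II regrets: 475, 0, 600, 150 → max 600
III regrets: 0, 700, 25, 400 → max 700
IV regrets: 300, 350, 100, 25 → max 350
V regrets: 825, 550, 150, 50 → max 825
Smallest max regret = 25 → I.

maximax → II; minimax regret → I (disagree)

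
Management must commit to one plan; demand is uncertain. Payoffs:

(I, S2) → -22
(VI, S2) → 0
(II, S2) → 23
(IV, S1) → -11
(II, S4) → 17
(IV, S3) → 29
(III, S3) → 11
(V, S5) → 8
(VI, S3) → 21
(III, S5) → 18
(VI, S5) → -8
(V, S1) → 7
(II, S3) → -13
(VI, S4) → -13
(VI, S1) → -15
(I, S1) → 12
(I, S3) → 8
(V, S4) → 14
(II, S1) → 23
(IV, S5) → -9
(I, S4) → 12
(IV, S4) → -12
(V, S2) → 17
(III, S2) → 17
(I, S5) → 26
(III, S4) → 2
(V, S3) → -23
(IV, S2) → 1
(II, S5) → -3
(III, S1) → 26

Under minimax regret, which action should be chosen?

III

Column bests: S1=26, S2=23, S3=29, S4=17, S5=26.
I regrets: 14, 45, 21, 5, 0 → max 45
II regrets: 3, 0, 42, 0, 29 → max 42
III regrets: 0, 6, 18, 15, 8 → max 18
IV regrets: 37, 22, 0, 29, 35 → max 37
V regrets: 19, 6, 52, 3, 18 → max 52
VI regrets: 41, 23, 8, 30, 34 → max 41
Smallest max regret = 18 → III.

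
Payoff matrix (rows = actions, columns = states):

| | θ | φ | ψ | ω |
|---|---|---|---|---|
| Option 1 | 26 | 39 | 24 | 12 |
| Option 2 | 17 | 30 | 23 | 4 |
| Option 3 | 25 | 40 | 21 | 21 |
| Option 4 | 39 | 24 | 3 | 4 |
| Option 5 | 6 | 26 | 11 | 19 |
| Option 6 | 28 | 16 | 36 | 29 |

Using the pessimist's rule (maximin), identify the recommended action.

Option 3

Row minima: Option 1=12, Option 2=4, Option 3=21, Option 4=3, Option 5=6, Option 6=16
Best worst-case = 21 → Option 3.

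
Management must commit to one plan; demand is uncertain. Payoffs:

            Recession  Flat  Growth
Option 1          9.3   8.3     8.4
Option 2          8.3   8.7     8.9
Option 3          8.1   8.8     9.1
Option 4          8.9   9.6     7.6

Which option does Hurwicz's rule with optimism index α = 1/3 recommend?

Option 1

Option 1: 1/3·9.3 + 2/3·8.3 = 259/30
Option 2: 1/3·8.9 + 2/3·8.3 = 8.5
Option 3: 1/3·9.1 + 2/3·8.1 = 253/30
Option 4: 1/3·9.6 + 2/3·7.6 = 124/15
Highest Hurwicz score = 259/30 → Option 1.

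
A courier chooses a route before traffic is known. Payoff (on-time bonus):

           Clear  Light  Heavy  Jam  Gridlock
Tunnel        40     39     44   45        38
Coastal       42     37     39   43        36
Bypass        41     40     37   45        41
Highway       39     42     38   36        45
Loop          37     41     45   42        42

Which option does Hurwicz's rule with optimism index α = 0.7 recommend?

Tunnel: 0.7·45 + 0.3·38 = 42.9
Coastal: 0.7·43 + 0.3·36 = 40.9
Bypass: 0.7·45 + 0.3·37 = 42.6
Highway: 0.7·45 + 0.3·36 = 42.3
Loop: 0.7·45 + 0.3·37 = 42.6
Highest Hurwicz score = 42.9 → Tunnel.

Tunnel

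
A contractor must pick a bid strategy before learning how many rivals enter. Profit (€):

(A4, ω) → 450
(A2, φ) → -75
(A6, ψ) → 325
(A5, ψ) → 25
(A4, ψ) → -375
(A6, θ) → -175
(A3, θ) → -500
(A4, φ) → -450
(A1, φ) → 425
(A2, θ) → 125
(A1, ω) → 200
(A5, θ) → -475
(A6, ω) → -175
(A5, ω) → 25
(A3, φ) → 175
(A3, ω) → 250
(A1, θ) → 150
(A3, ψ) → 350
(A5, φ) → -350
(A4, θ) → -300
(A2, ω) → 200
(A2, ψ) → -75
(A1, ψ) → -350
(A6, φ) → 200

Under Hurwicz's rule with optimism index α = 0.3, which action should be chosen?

A2

A1: 0.3·425 + 0.7·(-350) = -117.5
A2: 0.3·200 + 0.7·(-75) = 7.5
A3: 0.3·350 + 0.7·(-500) = -245
A4: 0.3·450 + 0.7·(-450) = -180
A5: 0.3·25 + 0.7·(-475) = -325
A6: 0.3·325 + 0.7·(-175) = -25
Highest Hurwicz score = 7.5 → A2.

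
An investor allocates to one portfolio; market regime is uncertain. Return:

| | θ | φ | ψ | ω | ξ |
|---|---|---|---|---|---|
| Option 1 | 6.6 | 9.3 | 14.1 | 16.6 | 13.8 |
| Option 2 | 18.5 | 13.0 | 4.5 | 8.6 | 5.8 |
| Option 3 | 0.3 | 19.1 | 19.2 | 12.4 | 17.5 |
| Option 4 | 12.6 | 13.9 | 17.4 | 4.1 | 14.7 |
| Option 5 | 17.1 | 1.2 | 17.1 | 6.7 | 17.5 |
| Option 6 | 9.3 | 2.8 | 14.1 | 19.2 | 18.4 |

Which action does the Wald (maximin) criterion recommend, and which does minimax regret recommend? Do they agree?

Row minima: Option 1=6.6, Option 2=4.5, Option 3=0.3, Option 4=4.1, Option 5=1.2, Option 6=2.8
Best worst-case = 6.6 → Option 1.
Column bests: θ=18.5, φ=19.1, ψ=19.2, ω=19.2, ξ=18.4.
Option 1 regrets: 11.9, 9.8, 5.1, 2.6, 4.6 → max 11.9
Option 2 regrets: 0.0, 6.1, 14.7, 10.6, 12.6 → max 14.7
Option 3 regrets: 18.2, 0.0, 0.0, 6.8, 0.9 → max 18.2
Option 4 regrets: 5.9, 5.2, 1.8, 15.1, 3.7 → max 15.1
Option 5 regrets: 1.4, 17.9, 2.1, 12.5, 0.9 → max 17.9
Option 6 regrets: 9.2, 16.3, 5.1, 0.0, 0.0 → max 16.3
Smallest max regret = 11.9 → Option 1.

maximin → Option 1; minimax regret → Option 1 (agree)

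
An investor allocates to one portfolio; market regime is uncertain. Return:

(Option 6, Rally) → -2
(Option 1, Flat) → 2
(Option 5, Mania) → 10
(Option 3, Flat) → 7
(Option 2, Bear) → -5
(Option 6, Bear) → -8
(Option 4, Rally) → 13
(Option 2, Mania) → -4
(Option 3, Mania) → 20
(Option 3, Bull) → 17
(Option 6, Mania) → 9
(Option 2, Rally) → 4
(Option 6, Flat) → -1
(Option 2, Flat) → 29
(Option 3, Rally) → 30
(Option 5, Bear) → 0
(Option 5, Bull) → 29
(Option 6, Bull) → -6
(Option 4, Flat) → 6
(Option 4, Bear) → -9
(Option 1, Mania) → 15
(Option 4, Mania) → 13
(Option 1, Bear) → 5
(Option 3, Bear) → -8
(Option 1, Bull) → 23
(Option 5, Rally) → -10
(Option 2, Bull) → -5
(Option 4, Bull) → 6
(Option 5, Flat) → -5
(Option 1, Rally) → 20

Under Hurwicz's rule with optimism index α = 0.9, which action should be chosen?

Option 1: 0.9·23 + 0.1·2 = 20.9
Option 2: 0.9·29 + 0.1·(-5) = 25.6
Option 3: 0.9·30 + 0.1·(-8) = 26.2
Option 4: 0.9·13 + 0.1·(-9) = 10.8
Option 5: 0.9·29 + 0.1·(-10) = 25.1
Option 6: 0.9·9 + 0.1·(-8) = 7.3
Highest Hurwicz score = 26.2 → Option 3.

Option 3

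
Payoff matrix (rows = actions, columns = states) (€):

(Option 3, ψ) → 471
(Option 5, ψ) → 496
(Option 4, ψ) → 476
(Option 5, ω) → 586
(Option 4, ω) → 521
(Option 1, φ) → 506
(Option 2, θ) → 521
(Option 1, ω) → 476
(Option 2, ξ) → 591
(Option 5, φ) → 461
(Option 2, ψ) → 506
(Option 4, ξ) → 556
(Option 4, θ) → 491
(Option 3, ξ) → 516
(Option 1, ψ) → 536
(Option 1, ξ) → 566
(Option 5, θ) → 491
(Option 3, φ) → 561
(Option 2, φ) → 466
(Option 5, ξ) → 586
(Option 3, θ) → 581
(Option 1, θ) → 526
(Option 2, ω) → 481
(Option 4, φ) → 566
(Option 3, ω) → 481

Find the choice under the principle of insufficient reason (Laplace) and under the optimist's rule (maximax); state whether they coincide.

laplace → Option 5; maximax → Option 2 (disagree)

Row averages: Option 1=522, Option 2=513, Option 3=522, Option 4=522, Option 5=524
Highest average = 524 → Option 5.
Row maxima: Option 1=566, Option 2=591, Option 3=581, Option 4=566, Option 5=586
Best best-case = 591 → Option 2.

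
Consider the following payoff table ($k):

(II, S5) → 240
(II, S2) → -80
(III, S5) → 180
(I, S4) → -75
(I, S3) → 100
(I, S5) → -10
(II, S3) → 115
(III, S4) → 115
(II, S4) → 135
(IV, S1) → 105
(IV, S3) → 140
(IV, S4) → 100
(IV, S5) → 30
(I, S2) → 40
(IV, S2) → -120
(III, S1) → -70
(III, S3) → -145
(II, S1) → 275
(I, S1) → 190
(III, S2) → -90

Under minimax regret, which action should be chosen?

II

Column bests: S1=275, S2=40, S3=140, S4=135, S5=240.
I regrets: 85, 0, 40, 210, 250 → max 250
II regrets: 0, 120, 25, 0, 0 → max 120
III regrets: 345, 130, 285, 20, 60 → max 345
IV regrets: 170, 160, 0, 35, 210 → max 210
Smallest max regret = 120 → II.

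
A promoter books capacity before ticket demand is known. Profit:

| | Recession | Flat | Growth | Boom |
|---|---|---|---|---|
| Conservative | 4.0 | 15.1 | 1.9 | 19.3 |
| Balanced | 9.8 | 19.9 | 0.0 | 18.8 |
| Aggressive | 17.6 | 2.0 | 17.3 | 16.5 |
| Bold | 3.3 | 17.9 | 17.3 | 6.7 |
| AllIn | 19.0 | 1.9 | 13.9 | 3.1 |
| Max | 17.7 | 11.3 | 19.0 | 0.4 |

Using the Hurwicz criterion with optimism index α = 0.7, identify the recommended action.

Conservative: 0.7·19.3 + 0.3·1.9 = 14.08
Balanced: 0.7·19.9 + 0.3·0.0 = 13.93
Aggressive: 0.7·17.6 + 0.3·2.0 = 12.92
Bold: 0.7·17.9 + 0.3·3.3 = 13.52
AllIn: 0.7·19.0 + 0.3·1.9 = 13.87
Max: 0.7·19.0 + 0.3·0.4 = 13.42
Highest Hurwicz score = 14.08 → Conservative.

Conservative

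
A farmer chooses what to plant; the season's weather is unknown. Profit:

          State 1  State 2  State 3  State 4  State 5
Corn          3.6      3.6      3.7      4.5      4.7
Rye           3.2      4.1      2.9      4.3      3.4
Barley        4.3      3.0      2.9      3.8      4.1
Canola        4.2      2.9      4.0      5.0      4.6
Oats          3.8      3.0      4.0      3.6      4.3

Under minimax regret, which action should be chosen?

Corn

Column bests: State 1=4.3, State 2=4.1, State 3=4.0, State 4=5.0, State 5=4.7.
Corn regrets: 0.7, 0.5, 0.3, 0.5, 0.0 → max 0.7
Rye regrets: 1.1, 0.0, 1.1, 0.7, 1.3 → max 1.3
Barley regrets: 0.0, 1.1, 1.1, 1.2, 0.6 → max 1.2
Canola regrets: 0.1, 1.2, 0.0, 0.0, 0.1 → max 1.2
Oats regrets: 0.5, 1.1, 0.0, 1.4, 0.4 → max 1.4
Smallest max regret = 0.7 → Corn.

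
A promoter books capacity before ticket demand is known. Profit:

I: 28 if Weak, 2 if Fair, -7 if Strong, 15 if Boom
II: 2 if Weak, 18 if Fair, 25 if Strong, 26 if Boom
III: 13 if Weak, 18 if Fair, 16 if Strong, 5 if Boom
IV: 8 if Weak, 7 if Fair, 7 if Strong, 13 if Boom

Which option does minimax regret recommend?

Column bests: Weak=28, Fair=18, Strong=25, Boom=26.
I regrets: 0, 16, 32, 11 → max 32
II regrets: 26, 0, 0, 0 → max 26
III regrets: 15, 0, 9, 21 → max 21
IV regrets: 20, 11, 18, 13 → max 20
Smallest max regret = 20 → IV.

IV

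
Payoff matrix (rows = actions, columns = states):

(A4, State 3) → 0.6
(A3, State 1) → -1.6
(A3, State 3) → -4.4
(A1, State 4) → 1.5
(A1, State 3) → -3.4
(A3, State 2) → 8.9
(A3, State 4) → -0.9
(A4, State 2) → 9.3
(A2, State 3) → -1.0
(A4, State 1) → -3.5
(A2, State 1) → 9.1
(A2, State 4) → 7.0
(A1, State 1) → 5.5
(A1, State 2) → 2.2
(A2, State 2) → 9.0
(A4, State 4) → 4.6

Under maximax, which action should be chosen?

A4

Row maxima: A1=5.5, A2=9.1, A3=8.9, A4=9.3
Best best-case = 9.3 → A4.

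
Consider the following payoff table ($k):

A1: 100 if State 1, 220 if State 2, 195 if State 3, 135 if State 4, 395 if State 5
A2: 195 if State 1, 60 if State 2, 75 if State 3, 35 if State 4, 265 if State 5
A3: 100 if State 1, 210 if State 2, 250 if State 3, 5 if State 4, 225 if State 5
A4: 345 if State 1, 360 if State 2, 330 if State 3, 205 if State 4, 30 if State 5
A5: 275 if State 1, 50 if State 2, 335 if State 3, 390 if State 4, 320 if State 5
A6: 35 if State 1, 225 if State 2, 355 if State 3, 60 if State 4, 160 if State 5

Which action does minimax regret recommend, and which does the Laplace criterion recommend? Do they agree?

minimax regret → A1; laplace → A5 (disagree)

Column bests: State 1=345, State 2=360, State 3=355, State 4=390, State 5=395.
A1 regrets: 245, 140, 160, 255, 0 → max 255
A2 regrets: 150, 300, 280, 355, 130 → max 355
A3 regrets: 245, 150, 105, 385, 170 → max 385
A4 regrets: 0, 0, 25, 185, 365 → max 365
A5 regrets: 70, 310, 20, 0, 75 → max 310
A6 regrets: 310, 135, 0, 330, 235 → max 330
Smallest max regret = 255 → A1.
Row averages: A1=209, A2=126, A3=158, A4=254, A5=274, A6=167
Highest average = 274 → A5.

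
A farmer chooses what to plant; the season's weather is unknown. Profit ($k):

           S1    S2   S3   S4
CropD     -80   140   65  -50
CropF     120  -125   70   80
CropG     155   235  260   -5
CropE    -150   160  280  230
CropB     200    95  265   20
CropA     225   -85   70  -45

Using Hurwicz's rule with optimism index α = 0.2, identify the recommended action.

CropB

CropD: 0.2·140 + 0.8·(-80) = -36
CropF: 0.2·120 + 0.8·(-125) = -76
CropG: 0.2·260 + 0.8·(-5) = 48
CropE: 0.2·280 + 0.8·(-150) = -64
CropB: 0.2·265 + 0.8·20 = 69
CropA: 0.2·225 + 0.8·(-85) = -23
Highest Hurwicz score = 69 → CropB.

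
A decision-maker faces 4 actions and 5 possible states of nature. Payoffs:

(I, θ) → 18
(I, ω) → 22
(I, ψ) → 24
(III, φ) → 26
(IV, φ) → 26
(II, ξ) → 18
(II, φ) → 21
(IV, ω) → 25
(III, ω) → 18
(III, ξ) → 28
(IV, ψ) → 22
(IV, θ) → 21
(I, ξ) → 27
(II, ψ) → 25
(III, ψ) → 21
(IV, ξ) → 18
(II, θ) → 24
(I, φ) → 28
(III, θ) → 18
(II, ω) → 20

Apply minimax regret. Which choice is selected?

I

Column bests: θ=24, φ=28, ψ=25, ω=25, ξ=28.
I regrets: 6, 0, 1, 3, 1 → max 6
II regrets: 0, 7, 0, 5, 10 → max 10
III regrets: 6, 2, 4, 7, 0 → max 7
IV regrets: 3, 2, 3, 0, 10 → max 10
Smallest max regret = 6 → I.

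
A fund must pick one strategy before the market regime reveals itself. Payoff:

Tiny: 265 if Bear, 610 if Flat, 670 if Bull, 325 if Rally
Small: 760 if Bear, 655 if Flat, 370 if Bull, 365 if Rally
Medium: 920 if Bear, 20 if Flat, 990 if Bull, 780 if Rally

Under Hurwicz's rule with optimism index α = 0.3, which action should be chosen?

Tiny: 0.3·670 + 0.7·265 = 386.5
Small: 0.3·760 + 0.7·365 = 483.5
Medium: 0.3·990 + 0.7·20 = 311
Highest Hurwicz score = 483.5 → Small.

Small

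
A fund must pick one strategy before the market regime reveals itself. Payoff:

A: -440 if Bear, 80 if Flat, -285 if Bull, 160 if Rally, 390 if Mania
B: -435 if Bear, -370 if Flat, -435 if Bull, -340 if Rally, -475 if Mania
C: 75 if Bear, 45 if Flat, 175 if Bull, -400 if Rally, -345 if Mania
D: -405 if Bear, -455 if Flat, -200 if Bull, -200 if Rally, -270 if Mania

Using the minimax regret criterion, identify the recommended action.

A

Column bests: Bear=75, Flat=80, Bull=175, Rally=160, Mania=390.
A regrets: 515, 0, 460, 0, 0 → max 515
B regrets: 510, 450, 610, 500, 865 → max 865
C regrets: 0, 35, 0, 560, 735 → max 735
D regrets: 480, 535, 375, 360, 660 → max 660
Smallest max regret = 515 → A.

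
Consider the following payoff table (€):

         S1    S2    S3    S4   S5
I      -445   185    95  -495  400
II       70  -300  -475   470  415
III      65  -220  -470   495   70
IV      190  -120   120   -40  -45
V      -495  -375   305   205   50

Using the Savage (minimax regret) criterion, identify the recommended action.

IV

Column bests: S1=190, S2=185, S3=305, S4=495, S5=415.
I regrets: 635, 0, 210, 990, 15 → max 990
II regrets: 120, 485, 780, 25, 0 → max 780
III regrets: 125, 405, 775, 0, 345 → max 775
IV regrets: 0, 305, 185, 535, 460 → max 535
V regrets: 685, 560, 0, 290, 365 → max 685
Smallest max regret = 535 → IV.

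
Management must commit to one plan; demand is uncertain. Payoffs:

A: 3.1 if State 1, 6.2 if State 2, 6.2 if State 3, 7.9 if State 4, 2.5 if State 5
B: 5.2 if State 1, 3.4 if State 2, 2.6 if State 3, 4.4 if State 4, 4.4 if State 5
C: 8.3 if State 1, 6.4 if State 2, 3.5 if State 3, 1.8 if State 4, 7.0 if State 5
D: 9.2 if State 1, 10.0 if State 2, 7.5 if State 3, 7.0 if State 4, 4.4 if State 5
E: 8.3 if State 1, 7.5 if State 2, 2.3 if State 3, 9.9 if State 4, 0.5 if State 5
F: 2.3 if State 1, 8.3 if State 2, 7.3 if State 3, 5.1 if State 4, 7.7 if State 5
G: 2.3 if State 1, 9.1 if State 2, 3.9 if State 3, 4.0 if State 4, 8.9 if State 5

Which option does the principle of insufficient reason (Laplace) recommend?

Row averages: A=5.18, B=4, C=5.4, D=7.62, E=5.7, F=6.14, G=5.64
Highest average = 7.62 → D.

D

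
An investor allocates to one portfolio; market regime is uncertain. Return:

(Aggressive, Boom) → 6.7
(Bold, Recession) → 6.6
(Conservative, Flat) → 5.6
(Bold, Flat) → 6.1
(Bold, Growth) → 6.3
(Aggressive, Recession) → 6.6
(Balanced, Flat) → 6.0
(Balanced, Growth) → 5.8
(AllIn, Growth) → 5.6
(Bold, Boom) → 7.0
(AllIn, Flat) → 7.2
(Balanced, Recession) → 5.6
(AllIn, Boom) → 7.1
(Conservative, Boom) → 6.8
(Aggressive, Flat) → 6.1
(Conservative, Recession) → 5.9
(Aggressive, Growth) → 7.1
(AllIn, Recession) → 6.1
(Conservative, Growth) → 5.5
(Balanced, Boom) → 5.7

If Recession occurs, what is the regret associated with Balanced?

Best payoff under Recession is 6.6.
Regret = 6.6 − 5.6 = 1.0.

1.0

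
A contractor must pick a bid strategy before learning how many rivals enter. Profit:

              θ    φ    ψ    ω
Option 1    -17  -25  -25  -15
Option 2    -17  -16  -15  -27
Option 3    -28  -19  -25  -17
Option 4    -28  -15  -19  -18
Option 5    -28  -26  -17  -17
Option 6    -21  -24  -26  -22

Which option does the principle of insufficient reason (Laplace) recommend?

Option 2

Row averages: Option 1=-20.5, Option 2=-18.75, Option 3=-22.25, Option 4=-20, Option 5=-22, Option 6=-23.25
Highest average = -18.75 → Option 2.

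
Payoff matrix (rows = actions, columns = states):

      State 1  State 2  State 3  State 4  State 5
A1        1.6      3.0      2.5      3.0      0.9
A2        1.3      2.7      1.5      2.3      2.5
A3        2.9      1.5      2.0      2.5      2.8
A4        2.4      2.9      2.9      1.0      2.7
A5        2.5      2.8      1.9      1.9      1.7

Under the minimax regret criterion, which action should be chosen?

Column bests: State 1=2.9, State 2=3.0, State 3=2.9, State 4=3.0, State 5=2.8.
A1 regrets: 1.3, 0.0, 0.4, 0.0, 1.9 → max 1.9
A2 regrets: 1.6, 0.3, 1.4, 0.7, 0.3 → max 1.6
A3 regrets: 0.0, 1.5, 0.9, 0.5, 0.0 → max 1.5
A4 regrets: 0.5, 0.1, 0.0, 2.0, 0.1 → max 2.0
A5 regrets: 0.4, 0.2, 1.0, 1.1, 1.1 → max 1.1
Smallest max regret = 1.1 → A5.

A5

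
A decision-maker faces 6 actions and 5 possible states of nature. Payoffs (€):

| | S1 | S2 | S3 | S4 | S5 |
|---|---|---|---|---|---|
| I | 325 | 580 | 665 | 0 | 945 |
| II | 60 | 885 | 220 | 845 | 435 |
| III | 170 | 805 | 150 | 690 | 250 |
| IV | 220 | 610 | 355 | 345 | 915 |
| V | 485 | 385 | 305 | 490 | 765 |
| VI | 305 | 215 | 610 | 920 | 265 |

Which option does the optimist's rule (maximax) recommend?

Row maxima: I=945, II=885, III=805, IV=915, V=765, VI=920
Best best-case = 945 → I.

I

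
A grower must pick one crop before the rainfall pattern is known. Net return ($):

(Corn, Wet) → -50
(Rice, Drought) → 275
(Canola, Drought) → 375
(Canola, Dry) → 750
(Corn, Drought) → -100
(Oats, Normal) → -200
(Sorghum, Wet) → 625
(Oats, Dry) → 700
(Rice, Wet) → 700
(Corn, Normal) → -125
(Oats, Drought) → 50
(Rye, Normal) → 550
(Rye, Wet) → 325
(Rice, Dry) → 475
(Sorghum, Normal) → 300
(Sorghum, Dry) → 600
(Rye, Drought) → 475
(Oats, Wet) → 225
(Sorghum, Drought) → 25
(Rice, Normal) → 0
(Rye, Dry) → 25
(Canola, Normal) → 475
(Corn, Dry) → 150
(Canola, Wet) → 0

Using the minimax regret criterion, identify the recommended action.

Sorghum

Column bests: Drought=475, Dry=750, Normal=550, Wet=700.
Oats regrets: 425, 50, 750, 475 → max 750
Canola regrets: 100, 0, 75, 700 → max 700
Corn regrets: 575, 600, 675, 750 → max 750
Sorghum regrets: 450, 150, 250, 75 → max 450
Rice regrets: 200, 275, 550, 0 → max 550
Rye regrets: 0, 725, 0, 375 → max 725
Smallest max regret = 450 → Sorghum.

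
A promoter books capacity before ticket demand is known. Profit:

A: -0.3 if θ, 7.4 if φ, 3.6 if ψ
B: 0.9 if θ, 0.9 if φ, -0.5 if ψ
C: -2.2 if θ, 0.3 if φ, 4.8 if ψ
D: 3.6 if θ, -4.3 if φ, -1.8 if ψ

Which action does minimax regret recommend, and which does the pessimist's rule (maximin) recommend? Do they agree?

Column bests: θ=3.6, φ=7.4, ψ=4.8.
A regrets: 3.9, 0.0, 1.2 → max 3.9
B regrets: 2.7, 6.5, 5.3 → max 6.5
C regrets: 5.8, 7.1, 0.0 → max 7.1
D regrets: 0.0, 11.7, 6.6 → max 11.7
Smallest max regret = 3.9 → A.
Row minima: A=-0.3, B=-0.5, C=-2.2, D=-4.3
Best worst-case = -0.3 → A.

minimax regret → A; maximin → A (agree)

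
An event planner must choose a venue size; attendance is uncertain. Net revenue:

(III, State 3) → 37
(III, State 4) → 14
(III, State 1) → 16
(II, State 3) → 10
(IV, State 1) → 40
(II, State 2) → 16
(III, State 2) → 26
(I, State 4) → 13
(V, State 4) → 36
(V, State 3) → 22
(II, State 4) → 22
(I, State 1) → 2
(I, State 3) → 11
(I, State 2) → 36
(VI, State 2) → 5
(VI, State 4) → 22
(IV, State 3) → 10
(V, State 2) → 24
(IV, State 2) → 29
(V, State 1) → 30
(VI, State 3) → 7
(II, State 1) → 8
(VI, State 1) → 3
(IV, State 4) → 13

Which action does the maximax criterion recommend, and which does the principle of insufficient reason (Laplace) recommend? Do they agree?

maximax → IV; laplace → V (disagree)

Row maxima: I=36, II=22, III=37, IV=40, V=36, VI=22
Best best-case = 40 → IV.
Row averages: I=15.5, II=14, III=23.25, IV=23, V=28, VI=9.25
Highest average = 28 → V.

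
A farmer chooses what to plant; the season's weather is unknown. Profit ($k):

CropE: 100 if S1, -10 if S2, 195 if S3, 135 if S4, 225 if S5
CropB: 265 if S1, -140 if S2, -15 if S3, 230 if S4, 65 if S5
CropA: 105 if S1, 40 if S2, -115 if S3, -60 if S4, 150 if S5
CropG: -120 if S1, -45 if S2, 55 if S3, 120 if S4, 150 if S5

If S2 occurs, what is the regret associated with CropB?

Best payoff under S2 is 40.
Regret = 40 − (-140) = 180.

180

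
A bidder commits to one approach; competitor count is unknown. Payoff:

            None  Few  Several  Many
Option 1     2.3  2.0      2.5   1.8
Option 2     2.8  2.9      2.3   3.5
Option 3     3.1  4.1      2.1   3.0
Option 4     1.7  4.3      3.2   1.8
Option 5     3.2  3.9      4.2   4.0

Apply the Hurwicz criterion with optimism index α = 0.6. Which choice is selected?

Option 5

Option 1: 0.6·2.5 + 0.4·1.8 = 2.22
Option 2: 0.6·3.5 + 0.4·2.3 = 3.02
Option 3: 0.6·4.1 + 0.4·2.1 = 3.3
Option 4: 0.6·4.3 + 0.4·1.7 = 3.26
Option 5: 0.6·4.2 + 0.4·3.2 = 3.8
Highest Hurwicz score = 3.8 → Option 5.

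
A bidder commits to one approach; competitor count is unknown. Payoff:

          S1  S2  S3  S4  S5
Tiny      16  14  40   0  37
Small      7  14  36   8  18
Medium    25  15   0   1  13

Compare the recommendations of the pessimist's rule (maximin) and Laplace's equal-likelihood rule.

maximin → Small; laplace → Tiny (disagree)

Row minima: Tiny=0, Small=7, Medium=0
Best worst-case = 7 → Small.
Row averages: Tiny=21.4, Small=16.6, Medium=10.8
Highest average = 21.4 → Tiny.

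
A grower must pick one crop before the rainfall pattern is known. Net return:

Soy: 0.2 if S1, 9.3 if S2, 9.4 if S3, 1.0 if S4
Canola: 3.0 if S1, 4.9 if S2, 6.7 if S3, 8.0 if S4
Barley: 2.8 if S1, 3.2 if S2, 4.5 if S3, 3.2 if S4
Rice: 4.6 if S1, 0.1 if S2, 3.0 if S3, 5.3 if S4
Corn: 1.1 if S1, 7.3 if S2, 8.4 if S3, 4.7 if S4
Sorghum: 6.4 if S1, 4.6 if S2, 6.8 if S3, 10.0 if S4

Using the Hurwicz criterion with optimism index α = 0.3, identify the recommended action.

Soy: 0.3·9.4 + 0.7·0.2 = 2.96
Canola: 0.3·8.0 + 0.7·3.0 = 4.5
Barley: 0.3·4.5 + 0.7·2.8 = 3.31
Rice: 0.3·5.3 + 0.7·0.1 = 1.66
Corn: 0.3·8.4 + 0.7·1.1 = 3.29
Sorghum: 0.3·10.0 + 0.7·4.6 = 6.22
Highest Hurwicz score = 6.22 → Sorghum.

Sorghum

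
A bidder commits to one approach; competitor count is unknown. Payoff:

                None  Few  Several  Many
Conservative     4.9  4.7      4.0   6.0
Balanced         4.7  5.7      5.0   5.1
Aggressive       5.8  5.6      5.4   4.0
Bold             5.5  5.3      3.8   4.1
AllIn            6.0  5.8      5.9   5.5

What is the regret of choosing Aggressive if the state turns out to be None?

Best payoff under None is 6.0.
Regret = 6.0 − 5.8 = 0.2.

0.2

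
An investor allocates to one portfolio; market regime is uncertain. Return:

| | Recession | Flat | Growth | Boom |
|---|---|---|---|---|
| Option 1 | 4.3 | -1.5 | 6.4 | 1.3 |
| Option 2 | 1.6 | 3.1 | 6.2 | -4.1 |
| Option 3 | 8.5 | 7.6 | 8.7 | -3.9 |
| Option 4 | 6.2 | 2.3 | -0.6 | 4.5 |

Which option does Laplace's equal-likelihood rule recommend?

Option 3

Row averages: Option 1=2.625, Option 2=1.7, Option 3=5.225, Option 4=3.1
Highest average = 5.225 → Option 3.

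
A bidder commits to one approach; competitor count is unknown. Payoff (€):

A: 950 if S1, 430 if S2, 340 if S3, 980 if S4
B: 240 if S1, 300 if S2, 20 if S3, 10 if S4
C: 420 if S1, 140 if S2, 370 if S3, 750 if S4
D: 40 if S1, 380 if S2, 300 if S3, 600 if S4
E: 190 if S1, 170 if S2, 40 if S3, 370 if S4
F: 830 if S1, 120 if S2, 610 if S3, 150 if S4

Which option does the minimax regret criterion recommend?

A

Column bests: S1=950, S2=430, S3=610, S4=980.
A regrets: 0, 0, 270, 0 → max 270
B regrets: 710, 130, 590, 970 → max 970
C regrets: 530, 290, 240, 230 → max 530
D regrets: 910, 50, 310, 380 → max 910
E regrets: 760, 260, 570, 610 → max 760
F regrets: 120, 310, 0, 830 → max 830
Smallest max regret = 270 → A.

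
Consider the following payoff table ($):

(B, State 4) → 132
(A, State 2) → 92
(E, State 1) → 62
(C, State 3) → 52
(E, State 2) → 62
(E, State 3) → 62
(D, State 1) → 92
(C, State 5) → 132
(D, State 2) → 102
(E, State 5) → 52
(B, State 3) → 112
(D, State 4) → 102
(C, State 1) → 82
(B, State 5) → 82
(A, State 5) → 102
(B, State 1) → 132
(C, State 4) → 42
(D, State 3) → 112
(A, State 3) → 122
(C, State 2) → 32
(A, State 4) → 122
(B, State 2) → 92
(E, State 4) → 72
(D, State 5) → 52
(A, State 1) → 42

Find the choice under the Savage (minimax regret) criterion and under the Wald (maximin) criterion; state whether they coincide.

minimax regret → B; maximin → B (agree)

Column bests: State 1=132, State 2=102, State 3=122, State 4=132, State 5=132.
A regrets: 90, 10, 0, 10, 30 → max 90
B regrets: 0, 10, 10, 0, 50 → max 50
C regrets: 50, 70, 70, 90, 0 → max 90
D regrets: 40, 0, 10, 30, 80 → max 80
E regrets: 70, 40, 60, 60, 80 → max 80
Smallest max regret = 50 → B.
Row minima: A=42, B=82, C=32, D=52, E=52
Best worst-case = 82 → B.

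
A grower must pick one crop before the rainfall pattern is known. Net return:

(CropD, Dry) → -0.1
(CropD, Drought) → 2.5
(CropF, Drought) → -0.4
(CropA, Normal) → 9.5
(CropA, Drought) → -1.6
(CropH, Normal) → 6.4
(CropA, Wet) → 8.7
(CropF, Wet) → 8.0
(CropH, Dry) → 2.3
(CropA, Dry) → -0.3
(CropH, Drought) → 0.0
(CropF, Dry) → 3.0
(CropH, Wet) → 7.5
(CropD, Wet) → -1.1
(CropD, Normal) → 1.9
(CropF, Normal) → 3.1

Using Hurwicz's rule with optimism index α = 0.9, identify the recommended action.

CropA

CropH: 0.9·7.5 + 0.1·0.0 = 6.75
CropA: 0.9·9.5 + 0.1·(-1.6) = 8.39
CropF: 0.9·8.0 + 0.1·(-0.4) = 7.16
CropD: 0.9·2.5 + 0.1·(-1.1) = 2.14
Highest Hurwicz score = 8.39 → CropA.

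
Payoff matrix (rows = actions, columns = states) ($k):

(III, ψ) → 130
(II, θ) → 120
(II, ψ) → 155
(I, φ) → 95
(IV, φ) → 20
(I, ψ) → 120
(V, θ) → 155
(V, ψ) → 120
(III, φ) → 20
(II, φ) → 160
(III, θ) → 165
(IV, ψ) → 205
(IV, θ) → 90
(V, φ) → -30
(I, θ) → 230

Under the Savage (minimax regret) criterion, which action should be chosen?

Column bests: θ=230, φ=160, ψ=205.
I regrets: 0, 65, 85 → max 85
II regrets: 110, 0, 50 → max 110
III regrets: 65, 140, 75 → max 140
IV regrets: 140, 140, 0 → max 140
V regrets: 75, 190, 85 → max 190
Smallest max regret = 85 → I.

I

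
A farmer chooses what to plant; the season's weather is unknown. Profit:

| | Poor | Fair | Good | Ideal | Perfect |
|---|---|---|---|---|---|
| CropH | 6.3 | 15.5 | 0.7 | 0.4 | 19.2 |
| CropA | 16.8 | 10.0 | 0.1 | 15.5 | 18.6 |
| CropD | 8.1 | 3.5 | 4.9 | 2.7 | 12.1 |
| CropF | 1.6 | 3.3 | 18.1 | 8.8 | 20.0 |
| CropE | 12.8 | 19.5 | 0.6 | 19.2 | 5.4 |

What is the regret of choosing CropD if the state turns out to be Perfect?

Best payoff under Perfect is 20.0.
Regret = 20.0 − 12.1 = 7.9.

7.9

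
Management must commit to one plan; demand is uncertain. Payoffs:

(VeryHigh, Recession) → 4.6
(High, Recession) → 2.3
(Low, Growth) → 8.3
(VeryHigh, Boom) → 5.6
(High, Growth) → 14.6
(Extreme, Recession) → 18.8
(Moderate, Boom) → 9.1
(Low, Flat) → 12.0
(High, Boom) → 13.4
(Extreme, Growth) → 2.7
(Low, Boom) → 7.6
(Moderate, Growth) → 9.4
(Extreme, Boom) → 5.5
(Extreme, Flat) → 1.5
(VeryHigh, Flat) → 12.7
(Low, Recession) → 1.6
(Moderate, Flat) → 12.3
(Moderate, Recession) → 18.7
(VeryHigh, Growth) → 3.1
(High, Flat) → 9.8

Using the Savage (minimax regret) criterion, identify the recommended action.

Moderate

Column bests: Recession=18.8, Flat=12.7, Growth=14.6, Boom=13.4.
Low regrets: 17.2, 0.7, 6.3, 5.8 → max 17.2
Moderate regrets: 0.1, 0.4, 5.2, 4.3 → max 5.2
High regrets: 16.5, 2.9, 0.0, 0.0 → max 16.5
VeryHigh regrets: 14.2, 0.0, 11.5, 7.8 → max 14.2
Extreme regrets: 0.0, 11.2, 11.9, 7.9 → max 11.9
Smallest max regret = 5.2 → Moderate.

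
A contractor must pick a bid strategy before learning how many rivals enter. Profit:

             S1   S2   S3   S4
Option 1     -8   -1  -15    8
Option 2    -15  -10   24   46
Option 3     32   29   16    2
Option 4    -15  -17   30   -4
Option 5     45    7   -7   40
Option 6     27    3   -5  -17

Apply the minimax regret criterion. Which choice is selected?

Option 5

Column bests: S1=45, S2=29, S3=30, S4=46.
Option 1 regrets: 53, 30, 45, 38 → max 53
Option 2 regrets: 60, 39, 6, 0 → max 60
Option 3 regrets: 13, 0, 14, 44 → max 44
Option 4 regrets: 60, 46, 0, 50 → max 60
Option 5 regrets: 0, 22, 37, 6 → max 37
Option 6 regrets: 18, 26, 35, 63 → max 63
Smallest max regret = 37 → Option 5.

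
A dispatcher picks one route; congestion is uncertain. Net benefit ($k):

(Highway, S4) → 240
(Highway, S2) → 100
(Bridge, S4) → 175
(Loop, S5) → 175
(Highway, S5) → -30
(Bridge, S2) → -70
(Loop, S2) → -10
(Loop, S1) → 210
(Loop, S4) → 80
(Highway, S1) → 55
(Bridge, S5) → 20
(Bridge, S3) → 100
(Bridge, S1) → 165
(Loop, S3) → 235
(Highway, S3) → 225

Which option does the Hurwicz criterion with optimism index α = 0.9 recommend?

Bridge: 0.9·175 + 0.1·(-70) = 150.5
Highway: 0.9·240 + 0.1·(-30) = 213
Loop: 0.9·235 + 0.1·(-10) = 210.5
Highest Hurwicz score = 213 → Highway.

Highway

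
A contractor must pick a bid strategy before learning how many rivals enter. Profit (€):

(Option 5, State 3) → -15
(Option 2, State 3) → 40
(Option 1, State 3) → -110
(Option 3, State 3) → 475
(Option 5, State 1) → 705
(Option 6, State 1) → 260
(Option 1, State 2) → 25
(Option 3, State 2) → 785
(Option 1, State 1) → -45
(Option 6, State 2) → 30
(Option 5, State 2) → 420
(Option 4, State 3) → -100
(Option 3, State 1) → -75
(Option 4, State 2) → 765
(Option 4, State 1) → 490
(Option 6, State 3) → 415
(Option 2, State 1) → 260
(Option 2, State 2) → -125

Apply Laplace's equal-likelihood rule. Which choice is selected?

Row averages: Option 1=-130/3, Option 2=175/3, Option 3=395, Option 4=385, Option 5=370, Option 6=235
Highest average = 395 → Option 3.

Option 3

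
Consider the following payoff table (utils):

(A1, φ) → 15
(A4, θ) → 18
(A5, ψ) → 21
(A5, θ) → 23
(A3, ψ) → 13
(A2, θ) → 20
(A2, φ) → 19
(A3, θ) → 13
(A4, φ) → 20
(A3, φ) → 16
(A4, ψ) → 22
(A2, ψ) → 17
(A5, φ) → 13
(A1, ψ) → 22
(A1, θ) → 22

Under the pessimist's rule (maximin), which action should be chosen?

A4

Row minima: A1=15, A2=17, A3=13, A4=18, A5=13
Best worst-case = 18 → A4.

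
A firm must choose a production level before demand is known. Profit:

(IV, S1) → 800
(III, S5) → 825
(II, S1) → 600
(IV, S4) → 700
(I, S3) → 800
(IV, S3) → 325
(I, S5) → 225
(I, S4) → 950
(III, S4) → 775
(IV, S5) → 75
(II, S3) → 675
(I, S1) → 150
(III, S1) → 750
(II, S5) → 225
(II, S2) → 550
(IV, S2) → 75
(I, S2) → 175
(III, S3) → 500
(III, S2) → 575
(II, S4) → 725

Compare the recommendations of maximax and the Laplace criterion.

maximax → I; laplace → III (disagree)

Row maxima: I=950, II=725, III=825, IV=800
Best best-case = 950 → I.
Row averages: I=460, II=555, III=685, IV=395
Highest average = 685 → III.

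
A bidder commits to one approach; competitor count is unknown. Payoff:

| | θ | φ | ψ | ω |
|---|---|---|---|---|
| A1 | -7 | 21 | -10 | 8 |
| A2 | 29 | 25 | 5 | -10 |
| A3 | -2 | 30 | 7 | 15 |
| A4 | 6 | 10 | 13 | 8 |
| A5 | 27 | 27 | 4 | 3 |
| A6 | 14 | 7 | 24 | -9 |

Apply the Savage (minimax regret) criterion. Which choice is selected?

A5

Column bests: θ=29, φ=30, ψ=24, ω=15.
A1 regrets: 36, 9, 34, 7 → max 36
A2 regrets: 0, 5, 19, 25 → max 25
A3 regrets: 31, 0, 17, 0 → max 31
A4 regrets: 23, 20, 11, 7 → max 23
A5 regrets: 2, 3, 20, 12 → max 20
A6 regrets: 15, 23, 0, 24 → max 24
Smallest max regret = 20 → A5.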